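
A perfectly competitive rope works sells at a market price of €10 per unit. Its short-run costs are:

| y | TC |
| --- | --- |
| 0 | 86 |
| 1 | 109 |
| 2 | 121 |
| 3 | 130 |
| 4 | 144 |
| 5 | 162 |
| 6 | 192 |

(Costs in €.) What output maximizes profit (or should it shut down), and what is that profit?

y = 0 (shut down); profit = -€86

Compute π = P·y − TC at each output: y=0: -86; y=1: -99; y=2: -101; y=3: -100; y=4: -104; y=5: -112; y=6: -132.
Profit is highest at y = 0. Equivalently, the lowest AVC in the table is 58/4 ≈ €14.50 at y = 4, and P = €10 falls below it — price never covers variable cost, so the firm shuts down and loses only its fixed cost.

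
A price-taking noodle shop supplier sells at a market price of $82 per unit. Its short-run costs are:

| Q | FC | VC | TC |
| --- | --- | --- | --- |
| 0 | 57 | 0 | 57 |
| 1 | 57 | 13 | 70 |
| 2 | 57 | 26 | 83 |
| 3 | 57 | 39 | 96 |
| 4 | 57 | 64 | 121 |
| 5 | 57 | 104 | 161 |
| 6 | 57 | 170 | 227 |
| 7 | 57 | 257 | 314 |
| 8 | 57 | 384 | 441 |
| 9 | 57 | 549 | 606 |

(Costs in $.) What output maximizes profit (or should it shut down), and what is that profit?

Q = 6; profit = $265

Compute π = P·Q − TC at each output: Q=0: -57; Q=1: 12; Q=2: 81; Q=3: 150; Q=4: 207; Q=5: 249; Q=6: 265; Q=7: 260; Q=8: 215; Q=9: 132.
Profit is maximized at Q = 6. AVC there is 170/6 = $28.33 ≤ P, so producing beats shutting down (which would give -$57).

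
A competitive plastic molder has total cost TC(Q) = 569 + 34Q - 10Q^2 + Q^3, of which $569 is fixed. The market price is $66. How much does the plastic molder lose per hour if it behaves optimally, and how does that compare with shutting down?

Profit = -$185 at Q = 8

AVC = 34 - 10Q + Q^2; min AVC = $9 at Q = 5. Since P = $66 ≥ min AVC, the firm produces.
MC = 34 - 20Q + 3Q^2. Setting P = MC and taking the root on the rising branch gives Q* = 8.
TR = 66·8 = 528. TC = 569 + 144 = 713. Profit = 528 − 713 = -$185.
By producing, the firm covers all variable cost plus $384 of fixed cost; shutting down would lose the full $569.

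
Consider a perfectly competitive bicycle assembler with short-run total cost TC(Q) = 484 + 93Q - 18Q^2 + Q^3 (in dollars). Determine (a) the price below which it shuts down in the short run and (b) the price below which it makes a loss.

Shutdown price = $12; break-even price = $60

AVC = 93 - 18Q + Q^2; minimized at Q = 9, giving min AVC = $12. That is the shutdown price.
ATC = 484/Q + 93 - 18Q + Q^2. Setting dATC/dQ = −484/Q^2 − 18 + 2Q = 0 gives Q = 11 (since 2·11^3 − 18·11^2 = 484).
min ATC = 484/11 + 93 − 18·11 + 11^2 = $60. That is the break-even price.
Between these two prices the firm operates at a loss; above $60 it earns a profit.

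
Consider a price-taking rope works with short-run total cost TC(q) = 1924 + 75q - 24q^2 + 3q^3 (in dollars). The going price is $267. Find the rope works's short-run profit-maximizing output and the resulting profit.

Profit = -$388 at q = 8

AVC = 75 - 24q + 3q^2 has its minimum $27 at q = 4; price $267 clears that bar, so the firm operates.
With MC = 75 - 48q + 9q^2, P = MC on the upward-sloping part at q* = 8.
TR = 267·8 = 2136. TC = 1924 + 600 = 2524. Profit = 2136 − 2524 = -$388.
By producing, the firm covers all variable cost plus $1536 of fixed cost; shutting down would lose the full $1924.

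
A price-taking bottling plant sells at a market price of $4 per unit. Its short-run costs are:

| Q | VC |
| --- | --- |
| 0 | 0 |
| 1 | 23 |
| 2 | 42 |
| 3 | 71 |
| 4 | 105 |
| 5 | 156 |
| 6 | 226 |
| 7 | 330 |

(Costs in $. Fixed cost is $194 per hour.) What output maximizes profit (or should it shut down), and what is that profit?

Tabulate TR − TC: Q=0: -194; Q=1: -213; Q=2: -228; Q=3: -253; Q=4: -283; Q=5: -330; Q=6: -396; Q=7: -496.
Profit is highest at Q = 0. Equivalently, the lowest AVC in the table is 42/2 ≈ $21 at Q = 2, and P = $4 falls below it — price never covers variable cost, so the firm shuts down and loses only its fixed cost.

Q = 0 (shut down); profit = -$194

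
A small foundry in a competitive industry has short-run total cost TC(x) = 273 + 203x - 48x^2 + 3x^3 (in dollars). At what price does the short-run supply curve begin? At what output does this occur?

The shutdown price is the minimum of AVC. VC = 203x - 48x^2 + 3x^3, so AVC = 203 - 48x + 3x^2.
dAVC/dx = -48 + 6x = 0 gives x = 8. min AVC = 203 - 48·8 + 3·8^2 = 11.
For P < $11 the firm produces nothing.

$11 per unit, at x = 8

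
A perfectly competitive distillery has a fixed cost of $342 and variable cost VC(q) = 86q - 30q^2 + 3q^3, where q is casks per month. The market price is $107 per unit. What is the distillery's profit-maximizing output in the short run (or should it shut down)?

Produce at q = 7

From TC, MC = TC'(q) = 86 - 60q + 9q^2 and AVC = VC/q = 86 - 30q + 3q^2.
The AVC parabola has its vertex at q = 30/6 = 5, where AVC = 86 - 30·5 + 3·5^2 = $11.
P = $107 exceeds min AVC = $11, so the firm stays open.
Set P = MC: 107 = 86 - 60q + 9q^2 → -21 - 60q + 9q^2 = 0. The roots are q = -1/3 and q = 7; the profit-maximizing output is on the rising part of MC, so q* = 7.
Check: AVC at q = 7 is $23 ≤ P, so revenue covers variable cost.
Profit = P·q − TC = 107·7 − 503 = $246.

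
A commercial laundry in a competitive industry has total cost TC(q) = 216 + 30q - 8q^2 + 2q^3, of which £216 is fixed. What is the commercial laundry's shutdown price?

Short-run supply begins at min AVC. From VC = 30q - 8q^2 + 2q^3, AVC = 30 - 8q + 2q^2.
At the minimum of AVC, MC = AVC. MC = 30 - 16q + 6q^2; setting MC = AVC gives 4q^2 - 8q = 0, so q = 2. min AVC = 22.
So the shutdown price is £22.

£22 per unit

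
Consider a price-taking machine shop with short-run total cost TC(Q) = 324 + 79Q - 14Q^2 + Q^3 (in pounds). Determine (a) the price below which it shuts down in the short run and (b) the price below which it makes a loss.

Shutdown price = min AVC. AVC = 79 - 14Q + Q^2, with vertex at Q = 7 and minimum £30.
ATC = 324/Q + 79 - 14Q + Q^2. Setting dATC/dQ = −324/Q^2 − 14 + 2Q = 0 gives Q = 9 (since 2·9^3 − 14·9^2 = 324).
min ATC = 324/9 + 79 − 14·9 + 9^2 = £70. That is the break-even price.
For £30 ≤ P < £70 the firm produces at a loss; below £30 it shuts down.

Shutdown price = £30; break-even price = £70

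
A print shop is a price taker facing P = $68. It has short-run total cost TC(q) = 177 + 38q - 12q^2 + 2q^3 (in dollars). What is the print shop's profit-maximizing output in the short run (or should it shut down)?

Produce at q = 5

From TC, MC = TC'(q) = 38 - 24q + 6q^2 and AVC = VC/q = 38 - 12q + 2q^2.
AVC hits its minimum where MC = AVC, at q = 3, giving min AVC = 38 - 12·3 + 2·3^2 = $20.
Because $68 ≥ $20, revenue can cover variable cost; the firm operates.
Solving P = MC: -30 - 24q + 6q^2 = 0 ⇒ q = -1 or 5. On the upward-sloping branch, q* = 5.
Check: AVC at q = 5 is $28 ≤ P, so revenue covers variable cost.
Profit = P·q − TC = 68·5 − 317 = $23.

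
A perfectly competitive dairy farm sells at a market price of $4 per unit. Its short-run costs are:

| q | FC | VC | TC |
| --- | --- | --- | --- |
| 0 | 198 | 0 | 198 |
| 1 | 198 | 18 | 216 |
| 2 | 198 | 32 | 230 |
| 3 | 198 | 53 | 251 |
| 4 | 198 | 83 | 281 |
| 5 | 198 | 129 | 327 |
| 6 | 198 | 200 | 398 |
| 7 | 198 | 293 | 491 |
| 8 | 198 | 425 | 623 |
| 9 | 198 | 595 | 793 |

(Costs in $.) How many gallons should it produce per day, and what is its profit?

q = 0 (shut down); profit = -$198

Profit at each row (π = 4q − TC): q=0: -198; q=1: -212; q=2: -222; q=3: -239; q=4: -265; q=5: -307; q=6: -374; q=7: -463; q=8: -591; q=9: -757.
Profit is highest at q = 0. Equivalently, the lowest AVC in the table is 32/2 ≈ $16 at q = 2, and P = $4 falls below it — price never covers variable cost, so the firm shuts down and loses only its fixed cost.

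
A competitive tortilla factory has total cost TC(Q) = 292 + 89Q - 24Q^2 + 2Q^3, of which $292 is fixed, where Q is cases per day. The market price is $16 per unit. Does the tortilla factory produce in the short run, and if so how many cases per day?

Variable cost is VC = 89Q - 24Q^2 + 2Q^3, so AVC = VC/Q = 89 - 24Q + 2Q^2 and MC = dTC/dQ = 89 - 48Q + 6Q^2.
AVC is minimized where dAVC/dQ = -24 + 4Q = 0, at Q = 6; min AVC = 89 - 24·6 + 2·6^2 = $17.
Since P = $16 < min AVC = $17, price fails to cover variable cost at any output.
Shutting down limits the loss to fixed cost, $292.

Shut down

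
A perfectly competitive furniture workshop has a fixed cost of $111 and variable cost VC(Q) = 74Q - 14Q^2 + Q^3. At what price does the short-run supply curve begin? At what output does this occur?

$25 per unit, at Q = 7

Short-run supply begins at min AVC. From VC = 74Q - 14Q^2 + Q^3, AVC = 74 - 14Q + Q^2.
At the minimum of AVC, MC = AVC. MC = 74 - 28Q + 3Q^2; setting MC = AVC gives 2Q^2 - 14Q = 0, so Q = 7. min AVC = 25.
So the shutdown price is $25.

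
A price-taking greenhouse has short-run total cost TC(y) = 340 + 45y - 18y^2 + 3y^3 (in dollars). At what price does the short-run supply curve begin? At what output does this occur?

The firm shuts down when price falls below the minimum of average variable cost. AVC = VC/y = 45 - 18y + 3y^2.
At the minimum of AVC, MC = AVC. MC = 45 - 36y + 9y^2; setting MC = AVC gives 6y^2 - 18y = 0, so y = 3. min AVC = 18.
For P < $18 the firm produces nothing.

$18 per unit, at y = 3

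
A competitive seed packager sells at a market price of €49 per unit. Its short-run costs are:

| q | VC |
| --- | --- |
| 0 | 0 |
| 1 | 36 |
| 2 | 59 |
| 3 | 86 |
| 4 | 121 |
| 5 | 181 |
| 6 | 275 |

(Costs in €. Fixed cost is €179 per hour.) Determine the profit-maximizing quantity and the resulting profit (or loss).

Profit at each row (π = 49q − TC): q=0: -179; q=1: -166; q=2: -140; q=3: -118; q=4: -104; q=5: -115; q=6: -160.
Profit is maximized at q = 4. AVC there is 121/4 = €30.25 ≤ P, so producing beats shutting down (which would give -€179).

q = 4; profit = -€104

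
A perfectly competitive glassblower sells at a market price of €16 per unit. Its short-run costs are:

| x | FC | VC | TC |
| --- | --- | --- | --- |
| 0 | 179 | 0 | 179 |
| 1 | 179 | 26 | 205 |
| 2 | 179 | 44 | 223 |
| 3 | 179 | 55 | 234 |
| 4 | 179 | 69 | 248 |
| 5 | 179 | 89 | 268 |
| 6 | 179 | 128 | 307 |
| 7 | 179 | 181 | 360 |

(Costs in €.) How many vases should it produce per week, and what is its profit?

x = 0 (shut down); profit = -€179

Compute π = P·x − TC at each output: x=0: -179; x=1: -189; x=2: -191; x=3: -186; x=4: -184; x=5: -188; x=6: -211; x=7: -248.
Profit is highest at x = 0. Equivalently, the lowest AVC in the table is 69/4 ≈ €17.25 at x = 4, and P = €16 falls below it — price never covers variable cost, so the firm shuts down and loses only its fixed cost.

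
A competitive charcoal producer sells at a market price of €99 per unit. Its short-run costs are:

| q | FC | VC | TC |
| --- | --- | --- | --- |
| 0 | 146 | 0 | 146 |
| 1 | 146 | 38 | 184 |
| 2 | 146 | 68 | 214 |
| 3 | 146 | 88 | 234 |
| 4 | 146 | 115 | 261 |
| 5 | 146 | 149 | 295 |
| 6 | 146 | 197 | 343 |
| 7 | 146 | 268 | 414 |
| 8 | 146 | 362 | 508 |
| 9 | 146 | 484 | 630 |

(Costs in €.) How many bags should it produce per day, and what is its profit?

Compute π = P·q − TC at each output: q=0: -146; q=1: -85; q=2: -16; q=3: 63; q=4: 135; q=5: 200; q=6: 251; q=7: 279; q=8: 284; q=9: 261.
Profit is maximized at q = 8. AVC there is 362/8 = €45.25 ≤ P, so producing beats shutting down (which would give -€146).

q = 8; profit = €284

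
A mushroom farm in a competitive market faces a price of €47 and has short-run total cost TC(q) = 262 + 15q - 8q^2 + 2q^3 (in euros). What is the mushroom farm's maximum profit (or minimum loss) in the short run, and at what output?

AVC = 15 - 8q + 2q^2; min AVC = €7 at q = 2. Since P = €47 ≥ min AVC, the firm produces.
MC = 15 - 16q + 6q^2. Setting P = MC and taking the root on the rising branch gives q* = 4.
TR = 47·4 = 188. TC = 262 + 60 = 322. Profit = 188 − 322 = -€134.
Shutting down would mean losing the fixed cost of €262, so operating at a loss of €134 is better by €128.

Profit = -€134 at q = 4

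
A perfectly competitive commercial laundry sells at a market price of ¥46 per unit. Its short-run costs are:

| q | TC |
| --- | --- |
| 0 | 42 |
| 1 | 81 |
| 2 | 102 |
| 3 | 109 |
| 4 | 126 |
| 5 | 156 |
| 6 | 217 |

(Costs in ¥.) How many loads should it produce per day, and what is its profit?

q = 5; profit = ¥74

Compute π = P·q − TC at each output: q=0: -42; q=1: -35; q=2: -10; q=3: 29; q=4: 58; q=5: 74; q=6: 59.
Profit is maximized at q = 5. AVC there is 114/5 = ¥22.80 ≤ P, so producing beats shutting down (which would give -¥42).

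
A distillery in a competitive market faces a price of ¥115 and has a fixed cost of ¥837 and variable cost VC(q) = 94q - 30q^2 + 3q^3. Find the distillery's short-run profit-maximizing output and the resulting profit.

Profit = -¥249 at q = 7

AVC = 94 - 30q + 3q^2 has its minimum ¥19 at q = 5; price ¥115 clears that bar, so the firm operates.
MC = 94 - 60q + 9q^2. Setting P = MC and taking the root on the rising branch gives q* = 7.
TR = 115·7 = 805. TC = 837 + 217 = 1054. Profit = 805 − 1054 = -¥249.
Shutting down would mean losing the fixed cost of ¥837, so operating at a loss of ¥249 is better by ¥588.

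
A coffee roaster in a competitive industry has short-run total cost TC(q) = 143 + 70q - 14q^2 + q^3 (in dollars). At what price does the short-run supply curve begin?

Short-run supply begins at min AVC. From VC = 70q - 14q^2 + q^3, AVC = 70 - 14q + q^2.
At the minimum of AVC, MC = AVC. MC = 70 - 28q + 3q^2; setting MC = AVC gives 2q^2 - 14q = 0, so q = 7. min AVC = 21.
So the shutdown price is $21.

$21 per unit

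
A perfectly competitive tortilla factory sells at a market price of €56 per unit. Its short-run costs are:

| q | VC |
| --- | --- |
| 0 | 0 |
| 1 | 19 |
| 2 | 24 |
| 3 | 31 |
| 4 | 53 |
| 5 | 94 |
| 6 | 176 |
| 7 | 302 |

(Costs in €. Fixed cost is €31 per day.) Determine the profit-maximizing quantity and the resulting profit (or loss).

Profit at each row (π = 56q − TC): q=0: -31; q=1: 6; q=2: 57; q=3: 106; q=4: 140; q=5: 155; q=6: 129; q=7: 59.
Profit is maximized at q = 5. AVC there is 94/5 = €18.80 ≤ P, so producing beats shutting down (which would give -€31).

q = 5; profit = €155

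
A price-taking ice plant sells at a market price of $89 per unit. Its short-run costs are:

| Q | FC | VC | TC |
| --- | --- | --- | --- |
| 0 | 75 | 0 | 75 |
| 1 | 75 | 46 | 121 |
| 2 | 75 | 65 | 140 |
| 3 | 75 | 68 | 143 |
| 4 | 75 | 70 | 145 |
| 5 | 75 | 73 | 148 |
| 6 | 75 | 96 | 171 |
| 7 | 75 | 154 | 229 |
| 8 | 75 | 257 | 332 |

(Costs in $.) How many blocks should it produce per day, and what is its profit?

Q = 7; profit = $394

Compute π = P·Q − TC at each output: Q=0: -75; Q=1: -32; Q=2: 38; Q=3: 124; Q=4: 211; Q=5: 297; Q=6: 363; Q=7: 394; Q=8: 380.
Profit is maximized at Q = 7. AVC there is 154/7 = $22 ≤ P, so producing beats shutting down (which would give -$75).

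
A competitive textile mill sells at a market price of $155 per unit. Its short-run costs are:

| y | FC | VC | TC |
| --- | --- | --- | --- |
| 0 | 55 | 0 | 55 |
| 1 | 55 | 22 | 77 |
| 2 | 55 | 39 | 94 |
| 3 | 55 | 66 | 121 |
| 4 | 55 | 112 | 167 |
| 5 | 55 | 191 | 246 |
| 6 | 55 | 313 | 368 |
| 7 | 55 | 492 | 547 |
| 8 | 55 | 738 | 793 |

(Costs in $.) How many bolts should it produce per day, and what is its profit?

y = 6; profit = $562

Compute π = P·y − TC at each output: y=0: -55; y=1: 78; y=2: 216; y=3: 344; y=4: 453; y=5: 529; y=6: 562; y=7: 538; y=8: 447.
Profit is maximized at y = 6. AVC there is 313/6 = $52.17 ≤ P, so producing beats shutting down (which would give -$55).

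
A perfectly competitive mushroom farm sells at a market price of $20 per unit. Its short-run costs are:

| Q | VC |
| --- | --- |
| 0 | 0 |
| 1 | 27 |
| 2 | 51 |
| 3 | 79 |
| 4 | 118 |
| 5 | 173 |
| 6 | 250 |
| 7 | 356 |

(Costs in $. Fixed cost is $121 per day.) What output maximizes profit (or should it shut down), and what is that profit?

Q = 0 (shut down); profit = -$121

Compute π = P·Q − TC at each output: Q=0: -121; Q=1: -128; Q=2: -132; Q=3: -140; Q=4: -159; Q=5: -194; Q=6: -251; Q=7: -337.
Profit is highest at Q = 0. Equivalently, the lowest AVC in the table is 51/2 ≈ $25.50 at Q = 2, and P = $20 falls below it — price never covers variable cost, so the firm shuts down and loses only its fixed cost.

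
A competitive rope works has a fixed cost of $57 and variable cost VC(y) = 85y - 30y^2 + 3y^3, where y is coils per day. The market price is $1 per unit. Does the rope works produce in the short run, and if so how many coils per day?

Shut down

Variable cost is VC = 85y - 30y^2 + 3y^3, so AVC = VC/y = 85 - 30y + 3y^2 and MC = dTC/dy = 85 - 60y + 9y^2.
AVC hits its minimum where MC = AVC, at y = 5, giving min AVC = 85 - 30·5 + 3·5^2 = $10.
With P < min AVC ($1 < $10), every unit sold adds to the loss.
The firm minimizes its loss by shutting down and losing only its fixed cost of $57.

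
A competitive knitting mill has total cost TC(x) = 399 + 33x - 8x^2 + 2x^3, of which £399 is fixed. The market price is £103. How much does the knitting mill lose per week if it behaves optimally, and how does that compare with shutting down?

AVC = 33 - 8x + 2x^2 has its minimum £25 at x = 2; price £103 clears that bar, so the firm operates.
With MC = 33 - 16x + 6x^2, P = MC on the upward-sloping part at x* = 5.
TR = 103·5 = 515. TC = 399 + 215 = 614. Profit = 515 − 614 = -£99.
By producing, the firm covers all variable cost plus £300 of fixed cost; shutting down would lose the full £399.

Profit = -£99 at x = 5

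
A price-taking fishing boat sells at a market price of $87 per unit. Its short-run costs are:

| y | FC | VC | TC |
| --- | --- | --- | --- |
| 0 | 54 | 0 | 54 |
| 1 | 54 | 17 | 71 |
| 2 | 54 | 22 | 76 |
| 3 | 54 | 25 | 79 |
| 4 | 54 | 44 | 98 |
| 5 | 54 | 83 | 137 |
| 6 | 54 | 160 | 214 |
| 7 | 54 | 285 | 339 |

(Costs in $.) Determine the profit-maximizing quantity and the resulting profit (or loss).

Tabulate TR − TC: y=0: -54; y=1: 16; y=2: 98; y=3: 182; y=4: 250; y=5: 298; y=6: 308; y=7: 270.
Profit is maximized at y = 6. AVC there is 160/6 = $26.67 ≤ P, so producing beats shutting down (which would give -$54).

y = 6; profit = $308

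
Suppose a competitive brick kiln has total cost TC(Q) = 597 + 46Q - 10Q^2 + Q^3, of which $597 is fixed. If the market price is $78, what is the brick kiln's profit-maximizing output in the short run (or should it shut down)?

Strip out fixed cost: VC = 46Q - 10Q^2 + Q^3. Then AVC = 46 - 10Q + Q^2 and MC = 46 - 20Q + 3Q^2.
AVC is minimized where dAVC/dQ = -10 + 2Q = 0, at Q = 5; min AVC = 46 - 10·5 + 5^2 = $21.
P = $78 exceeds min AVC = $21, so the firm stays open.
Solving P = MC: -32 - 20Q + 3Q^2 = 0 ⇒ Q = -4/3 or 8. On the upward-sloping branch, Q* = 8.
Check: AVC at Q = 8 is $30 ≤ P, so revenue covers variable cost.
Profit = P·Q − TC = 78·8 − 837 = -$213, a loss, but smaller than the $597 fixed cost the firm would lose by shutting down.

Produce at Q = 8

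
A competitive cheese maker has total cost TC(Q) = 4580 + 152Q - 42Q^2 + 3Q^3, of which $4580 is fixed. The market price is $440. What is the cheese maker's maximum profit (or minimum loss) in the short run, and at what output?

Profit = -$260 at Q = 12

AVC = 152 - 42Q + 3Q^2 has its minimum $5 at Q = 7; price $440 clears that bar, so the firm operates.
With MC = 152 - 84Q + 9Q^2, P = MC on the upward-sloping part at Q* = 12.
TR = 440·12 = 5280. TC = 4580 + 960 = 5540. Profit = 5280 − 5540 = -$260.
By producing, the firm covers all variable cost plus $4320 of fixed cost; shutting down would lose the full $4580.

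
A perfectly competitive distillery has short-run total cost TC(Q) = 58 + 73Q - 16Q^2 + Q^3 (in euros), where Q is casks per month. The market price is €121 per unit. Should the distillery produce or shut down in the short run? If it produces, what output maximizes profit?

Strip out fixed cost: VC = 73Q - 16Q^2 + Q^3. Then AVC = 73 - 16Q + Q^2 and MC = 73 - 32Q + 3Q^2.
AVC hits its minimum where MC = AVC, at Q = 8, giving min AVC = 73 - 16·8 + 8^2 = €9.
P = €121 exceeds min AVC = €9, so the firm stays open.
P = MC gives -48 - 32Q + 3Q^2 = 0, with roots -4/3 and 12. Take the larger (rising MC): Q* = 12.
Check: AVC at Q = 12 is €25 ≤ P, so revenue covers variable cost.
Profit = P·Q − TC = 121·12 − 358 = €1094.

Produce at Q = 12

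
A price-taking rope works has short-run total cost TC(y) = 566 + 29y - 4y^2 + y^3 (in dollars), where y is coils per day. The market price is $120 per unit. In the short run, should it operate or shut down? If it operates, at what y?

Variable cost is VC = 29y - 4y^2 + y^3, so AVC = VC/y = 29 - 4y + y^2 and MC = dTC/dy = 29 - 8y + 3y^2.
The AVC parabola has its vertex at y = 4/2 = 2, where AVC = 29 - 4·2 + 2^2 = $25.
P = $120 exceeds min AVC = $25, so the firm stays open.
Solving P = MC: -91 - 8y + 3y^2 = 0 ⇒ y = -13/3 or 7. On the upward-sloping branch, y* = 7.
Check: AVC at y = 7 is $50 ≤ P, so revenue covers variable cost.
Profit = P·y − TC = 120·7 − 916 = -$76, a loss, but smaller than the $566 fixed cost the firm would lose by shutting down.

Produce at y = 7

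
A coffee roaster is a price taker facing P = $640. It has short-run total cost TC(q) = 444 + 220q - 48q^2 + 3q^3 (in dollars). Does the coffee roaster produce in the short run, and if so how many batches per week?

Produce at q = 14

From TC, MC = TC'(q) = 220 - 96q + 9q^2 and AVC = VC/q = 220 - 48q + 3q^2.
AVC hits its minimum where MC = AVC, at q = 8, giving min AVC = 220 - 48·8 + 3·8^2 = $28.
Because $640 ≥ $28, revenue can cover variable cost; the firm operates.
Set P = MC: 640 = 220 - 96q + 9q^2 → -420 - 96q + 9q^2 = 0. The roots are q = -10/3 and q = 14; the profit-maximizing output is on the rising part of MC, so q* = 14.
Check: AVC at q = 14 is $136 ≤ P, so revenue covers variable cost.
Profit = P·q − TC = 640·14 − 2348 = $6612.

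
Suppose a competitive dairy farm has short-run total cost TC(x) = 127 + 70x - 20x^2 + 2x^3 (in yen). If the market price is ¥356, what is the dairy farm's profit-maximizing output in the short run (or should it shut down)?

Variable cost is VC = 70x - 20x^2 + 2x^3, so AVC = VC/x = 70 - 20x + 2x^2 and MC = dTC/dx = 70 - 40x + 6x^2.
AVC is minimized where dAVC/dx = -20 + 4x = 0, at x = 5; min AVC = 70 - 20·5 + 2·5^2 = ¥20.
Because ¥356 ≥ ¥20, revenue can cover variable cost; the firm operates.
P = MC gives -286 - 40x + 6x^2 = 0, with roots -13/3 and 11. Take the larger (rising MC): x* = 11.
Check: AVC at x = 11 is ¥92 ≤ P, so revenue covers variable cost.
Profit = P·x − TC = 356·11 − 1139 = ¥2777.

Produce at x = 11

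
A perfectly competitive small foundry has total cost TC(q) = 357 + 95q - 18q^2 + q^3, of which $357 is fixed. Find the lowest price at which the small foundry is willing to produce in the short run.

$14 per unit

The shutdown price is the minimum of AVC. VC = 95q - 18q^2 + q^3, so AVC = 95 - 18q + q^2.
dAVC/dq = -18 + 2q = 0 gives q = 9. min AVC = 95 - 18·9 + 9^2 = 14.
So the shutdown price is $14.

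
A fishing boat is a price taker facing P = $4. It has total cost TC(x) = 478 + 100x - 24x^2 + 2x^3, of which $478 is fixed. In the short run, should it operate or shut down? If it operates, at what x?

Shut down

From TC, MC = TC'(x) = 100 - 48x + 6x^2 and AVC = VC/x = 100 - 24x + 2x^2.
AVC is minimized where dAVC/dx = -24 + 4x = 0, at x = 6; min AVC = 100 - 24·6 + 2·6^2 = $28.
P = $4 lies below min AVC = $28; no output level covers variable cost.
Shutting down limits the loss to fixed cost, $478.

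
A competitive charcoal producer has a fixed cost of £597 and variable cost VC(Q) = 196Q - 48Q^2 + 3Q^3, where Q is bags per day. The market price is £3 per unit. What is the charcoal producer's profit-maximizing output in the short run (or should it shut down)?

Strip out fixed cost: VC = 196Q - 48Q^2 + 3Q^3. Then AVC = 196 - 48Q + 3Q^2 and MC = 196 - 96Q + 9Q^2.
AVC hits its minimum where MC = AVC, at Q = 8, giving min AVC = 196 - 48·8 + 3·8^2 = £4.
With P < min AVC (£3 < £4), every unit sold adds to the loss.
Best response: produce nothing and absorb the £597 fixed cost.

Shut down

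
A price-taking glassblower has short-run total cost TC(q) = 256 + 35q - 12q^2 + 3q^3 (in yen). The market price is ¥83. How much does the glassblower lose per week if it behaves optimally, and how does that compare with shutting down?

Profit = -¥64 at q = 4

AVC = 35 - 12q + 3q^2; min AVC = ¥23 at q = 2. Since P = ¥83 ≥ min AVC, the firm produces.
MC = 35 - 24q + 9q^2. Setting P = MC and taking the root on the rising branch gives q* = 4.
TR = 83·4 = 332. TC = 256 + 140 = 396. Profit = 332 − 396 = -¥64.
That loss of ¥64 beats the ¥256 the firm would lose by shutting down; producing recovers ¥192 of fixed cost.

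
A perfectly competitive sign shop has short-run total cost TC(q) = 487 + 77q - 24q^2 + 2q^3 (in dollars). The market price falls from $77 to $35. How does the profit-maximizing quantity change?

Output falls from 8 to 7

MC = 77 - 48q + 6q^2; the shutdown threshold is min AVC = $5 (at q = 6).
At P = $77 ≥ min AVC, set P = MC on the rising branch: q = 8.
At P = $35 ≥ min AVC, set P = MC: q = 7. The firm stays open but cuts output.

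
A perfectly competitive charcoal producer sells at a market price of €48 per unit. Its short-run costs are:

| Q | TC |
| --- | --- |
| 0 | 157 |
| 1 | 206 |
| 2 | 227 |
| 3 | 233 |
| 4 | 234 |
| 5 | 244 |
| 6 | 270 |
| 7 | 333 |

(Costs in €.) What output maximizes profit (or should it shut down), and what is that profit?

Tabulate TR − TC: Q=0: -157; Q=1: -158; Q=2: -131; Q=3: -89; Q=4: -42; Q=5: -4; Q=6: 18; Q=7: 3.
Profit is maximized at Q = 6. AVC there is 113/6 = €18.83 ≤ P, so producing beats shutting down (which would give -€157).

Q = 6; profit = €18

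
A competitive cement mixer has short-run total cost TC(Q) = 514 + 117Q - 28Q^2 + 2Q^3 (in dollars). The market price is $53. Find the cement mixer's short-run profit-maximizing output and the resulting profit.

Profit = -$258 at Q = 8

AVC = 117 - 28Q + 2Q^2; min AVC = $19 at Q = 7. Since P = $53 ≥ min AVC, the firm produces.
With MC = 117 - 56Q + 6Q^2, P = MC on the upward-sloping part at Q* = 8.
TR = 53·8 = 424. TC = 514 + 168 = 682. Profit = 424 − 682 = -$258.
By producing, the firm covers all variable cost plus $256 of fixed cost; shutting down would lose the full $514.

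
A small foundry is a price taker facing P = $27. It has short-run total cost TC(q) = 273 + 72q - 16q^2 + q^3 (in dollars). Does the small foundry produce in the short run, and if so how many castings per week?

Strip out fixed cost: VC = 72q - 16q^2 + q^3. Then AVC = 72 - 16q + q^2 and MC = 72 - 32q + 3q^2.
The AVC parabola has its vertex at q = 16/2 = 8, where AVC = 72 - 16·8 + 8^2 = $8.
Because $27 ≥ $8, revenue can cover variable cost; the firm operates.
Set P = MC: 27 = 72 - 32q + 3q^2 → 45 - 32q + 3q^2 = 0. The roots are q = 5/3 and q = 9; the profit-maximizing output is on the rising part of MC, so q* = 9.
Check: AVC at q = 9 is $9 ≤ P, so revenue covers variable cost.
Profit = P·q − TC = 27·9 − 354 = -$111, a loss, but smaller than the $273 fixed cost the firm would lose by shutting down.

Produce at q = 9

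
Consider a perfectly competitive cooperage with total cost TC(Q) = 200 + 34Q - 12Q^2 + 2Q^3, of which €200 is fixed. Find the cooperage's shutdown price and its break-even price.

Shutdown price = €16; break-even price = €64

AVC = 34 - 12Q + 2Q^2; minimized at Q = 3, giving min AVC = €16. That is the shutdown price.
ATC = 200/Q + 34 - 12Q + 2Q^2. Setting dATC/dQ = −200/Q^2 − 12 + 4Q = 0 gives Q = 5 (since 4·5^3 − 12·5^2 = 200).
min ATC = 200/5 + 34 − 12·5 + 2·5^2 = €64. That is the break-even price.
Between these two prices the firm operates at a loss; above €64 it earns a profit.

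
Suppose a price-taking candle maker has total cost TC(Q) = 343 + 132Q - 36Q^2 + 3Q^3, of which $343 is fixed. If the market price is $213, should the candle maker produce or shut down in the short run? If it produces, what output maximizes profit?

Strip out fixed cost: VC = 132Q - 36Q^2 + 3Q^3. Then AVC = 132 - 36Q + 3Q^2 and MC = 132 - 72Q + 9Q^2.
The AVC parabola has its vertex at Q = 36/6 = 6, where AVC = 132 - 36·6 + 3·6^2 = $24.
Because $213 ≥ $24, revenue can cover variable cost; the firm operates.
P = MC gives -81 - 72Q + 9Q^2 = 0, with roots -1 and 9. Take the larger (rising MC): Q* = 9.
Check: AVC at Q = 9 is $51 ≤ P, so revenue covers variable cost.
Profit = P·Q − TC = 213·9 − 802 = $1115.

Produce at Q = 9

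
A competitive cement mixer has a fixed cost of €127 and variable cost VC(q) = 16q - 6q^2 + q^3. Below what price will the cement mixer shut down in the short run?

€7 per unit

Short-run supply begins at min AVC. From VC = 16q - 6q^2 + q^3, AVC = 16 - 6q + q^2.
dAVC/dq = -6 + 2q = 0 gives q = 3. min AVC = 16 - 6·3 + 3^2 = 7.
So the shutdown price is €7.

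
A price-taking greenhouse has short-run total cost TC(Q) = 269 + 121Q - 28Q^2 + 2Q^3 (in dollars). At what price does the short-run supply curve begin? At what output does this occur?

The firm shuts down when price falls below the minimum of average variable cost. AVC = VC/Q = 121 - 28Q + 2Q^2.
dAVC/dQ = -28 + 4Q = 0 gives Q = 7. min AVC = 121 - 28·7 + 2·7^2 = 23.
For P < $23 the firm produces nothing.

$23 per unit, at Q = 7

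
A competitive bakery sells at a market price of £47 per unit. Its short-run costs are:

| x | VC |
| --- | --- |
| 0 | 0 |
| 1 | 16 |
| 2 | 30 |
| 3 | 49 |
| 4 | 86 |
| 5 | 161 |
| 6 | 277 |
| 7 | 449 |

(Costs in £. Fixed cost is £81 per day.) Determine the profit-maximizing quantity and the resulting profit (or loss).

x = 4; profit = £21

Tabulate TR − TC: x=0: -81; x=1: -50; x=2: -17; x=3: 11; x=4: 21; x=5: -7; x=6: -76; x=7: -201.
Profit is maximized at x = 4. AVC there is 86/4 = £21.50 ≤ P, so producing beats shutting down (which would give -£81).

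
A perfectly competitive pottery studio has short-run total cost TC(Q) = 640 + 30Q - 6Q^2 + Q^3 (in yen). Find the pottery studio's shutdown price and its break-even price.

AVC = 30 - 6Q + Q^2; minimized at Q = 3, giving min AVC = ¥21. That is the shutdown price.
ATC = 640/Q + 30 - 6Q + Q^2. Setting dATC/dQ = −640/Q^2 − 6 + 2Q = 0 gives Q = 8 (since 2·8^3 − 6·8^2 = 640).
min ATC = 640/8 + 30 − 6·8 + 8^2 = ¥126. That is the break-even price.
Between these two prices the firm operates at a loss; above ¥126 it earns a profit.

Shutdown price = ¥21; break-even price = ¥126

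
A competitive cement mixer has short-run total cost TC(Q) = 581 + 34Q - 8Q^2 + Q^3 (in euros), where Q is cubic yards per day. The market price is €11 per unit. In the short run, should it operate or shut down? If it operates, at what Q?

Shut down

Variable cost is VC = 34Q - 8Q^2 + Q^3, so AVC = VC/Q = 34 - 8Q + Q^2 and MC = dTC/dQ = 34 - 16Q + 3Q^2.
The AVC parabola has its vertex at Q = 8/2 = 4, where AVC = 34 - 8·4 + 4^2 = €18.
Since P = €11 < min AVC = €18, price fails to cover variable cost at any output.
Best response: produce nothing and absorb the €581 fixed cost.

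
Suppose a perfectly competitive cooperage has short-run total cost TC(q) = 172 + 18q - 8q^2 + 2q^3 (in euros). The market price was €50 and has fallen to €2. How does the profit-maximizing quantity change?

AVC = 18 - 8q + 2q^2, minimized at q = 2 where min AVC = €10. MC = 18 - 16q + 6q^2.
At P = €50 ≥ min AVC, set P = MC on the rising branch: q = 4.
At P = €2 < min AVC = €10, price no longer covers variable cost at any output, so the firm shuts down: q = 0.

Output falls from 4 to 0 (the firm shuts down)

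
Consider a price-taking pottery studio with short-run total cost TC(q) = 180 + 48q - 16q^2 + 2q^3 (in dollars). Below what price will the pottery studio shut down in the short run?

Short-run supply begins at min AVC. From VC = 48q - 16q^2 + 2q^3, AVC = 48 - 16q + 2q^2.
At the minimum of AVC, MC = AVC. MC = 48 - 32q + 6q^2; setting MC = AVC gives 4q^2 - 16q = 0, so q = 4. min AVC = 16.
The firm shuts down for any P below $16.

$16 per unit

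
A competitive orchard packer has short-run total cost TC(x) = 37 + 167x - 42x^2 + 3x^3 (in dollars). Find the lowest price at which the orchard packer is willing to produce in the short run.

The shutdown price is the minimum of AVC. VC = 167x - 42x^2 + 3x^3, so AVC = 167 - 42x + 3x^2.
At the minimum of AVC, MC = AVC. MC = 167 - 84x + 9x^2; setting MC = AVC gives 6x^2 - 42x = 0, so x = 7. min AVC = 20.
The firm shuts down for any P below $20.

$20 per unit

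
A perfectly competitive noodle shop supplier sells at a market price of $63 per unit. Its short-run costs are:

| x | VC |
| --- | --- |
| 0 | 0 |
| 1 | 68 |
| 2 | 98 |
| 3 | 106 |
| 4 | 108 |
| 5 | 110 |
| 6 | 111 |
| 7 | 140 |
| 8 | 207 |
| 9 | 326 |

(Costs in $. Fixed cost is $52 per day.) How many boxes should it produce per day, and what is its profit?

Compute π = P·x − TC at each output: x=0: -52; x=1: -57; x=2: -24; x=3: 31; x=4: 92; x=5: 153; x=6: 215; x=7: 249; x=8: 245; x=9: 189.
Profit is maximized at x = 7. AVC there is 140/7 = $20 ≤ P, so producing beats shutting down (which would give -$52).

x = 7; profit = $249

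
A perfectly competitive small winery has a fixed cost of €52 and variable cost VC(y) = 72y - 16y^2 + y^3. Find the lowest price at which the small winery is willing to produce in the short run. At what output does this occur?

The shutdown price is the minimum of AVC. VC = 72y - 16y^2 + y^3, so AVC = 72 - 16y + y^2.
At the minimum of AVC, MC = AVC. MC = 72 - 32y + 3y^2; setting MC = AVC gives 2y^2 - 16y = 0, so y = 8. min AVC = 8.
So the shutdown price is €8.

€8 per unit, at y = 8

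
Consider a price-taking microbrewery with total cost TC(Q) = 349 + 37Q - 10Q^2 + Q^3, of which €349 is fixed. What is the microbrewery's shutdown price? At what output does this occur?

The shutdown price is the minimum of AVC. VC = 37Q - 10Q^2 + Q^3, so AVC = 37 - 10Q + Q^2.
dAVC/dQ = -10 + 2Q = 0 gives Q = 5. min AVC = 37 - 10·5 + 5^2 = 12.
For P < €12 the firm produces nothing.

€12 per unit, at Q = 5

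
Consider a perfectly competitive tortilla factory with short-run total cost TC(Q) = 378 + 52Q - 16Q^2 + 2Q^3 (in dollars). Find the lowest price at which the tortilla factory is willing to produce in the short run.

The firm shuts down when price falls below the minimum of average variable cost. AVC = VC/Q = 52 - 16Q + 2Q^2.
dAVC/dQ = -16 + 4Q = 0 gives Q = 4. min AVC = 52 - 16·4 + 2·4^2 = 20.
So the shutdown price is $20.

$20 per unit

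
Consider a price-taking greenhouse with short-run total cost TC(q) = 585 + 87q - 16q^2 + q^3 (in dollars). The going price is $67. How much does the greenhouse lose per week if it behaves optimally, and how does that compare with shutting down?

Profit = -$185 at q = 10

AVC = 87 - 16q + q^2 has its minimum $23 at q = 8; price $67 clears that bar, so the firm operates.
MC = 87 - 32q + 3q^2. Setting P = MC and taking the root on the rising branch gives q* = 10.
TR = 67·10 = 670. TC = 585 + 270 = 855. Profit = 670 − 855 = -$185.
By producing, the firm covers all variable cost plus $400 of fixed cost; shutting down would lose the full $585.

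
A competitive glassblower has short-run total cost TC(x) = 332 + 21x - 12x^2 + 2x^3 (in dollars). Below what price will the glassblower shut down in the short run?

The firm shuts down when price falls below the minimum of average variable cost. AVC = VC/x = 21 - 12x + 2x^2.
At the minimum of AVC, MC = AVC. MC = 21 - 24x + 6x^2; setting MC = AVC gives 4x^2 - 12x = 0, so x = 3. min AVC = 3.
So the shutdown price is $3.

$3 per unit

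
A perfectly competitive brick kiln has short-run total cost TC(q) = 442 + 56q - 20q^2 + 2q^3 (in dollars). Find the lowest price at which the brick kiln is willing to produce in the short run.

$6 per unit

The shutdown price is the minimum of AVC. VC = 56q - 20q^2 + 2q^3, so AVC = 56 - 20q + 2q^2.
At the minimum of AVC, MC = AVC. MC = 56 - 40q + 6q^2; setting MC = AVC gives 4q^2 - 20q = 0, so q = 5. min AVC = 6.
So the shutdown price is $6.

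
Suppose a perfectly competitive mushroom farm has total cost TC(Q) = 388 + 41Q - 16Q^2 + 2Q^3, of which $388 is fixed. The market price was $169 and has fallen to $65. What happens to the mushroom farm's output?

AVC = 41 - 16Q + 2Q^2, minimized at Q = 4 where min AVC = $9. MC = 41 - 32Q + 6Q^2.
With P = $169 above the shutdown price, P = MC gives Q = 8.
At P = $65 ≥ min AVC, set P = MC: Q = 6. The firm stays open but cuts output.

Output falls from 8 to 6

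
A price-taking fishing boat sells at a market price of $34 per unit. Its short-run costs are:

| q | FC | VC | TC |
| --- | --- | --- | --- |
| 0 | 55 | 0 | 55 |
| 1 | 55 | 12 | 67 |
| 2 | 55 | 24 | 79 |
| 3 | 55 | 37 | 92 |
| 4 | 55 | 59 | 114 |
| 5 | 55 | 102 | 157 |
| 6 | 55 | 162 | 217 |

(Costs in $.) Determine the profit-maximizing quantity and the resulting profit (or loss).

q = 4; profit = $22

Tabulate TR − TC: q=0: -55; q=1: -33; q=2: -11; q=3: 10; q=4: 22; q=5: 13; q=6: -13.
Profit is maximized at q = 4. AVC there is 59/4 = $14.75 ≤ P, so producing beats shutting down (which would give -$55).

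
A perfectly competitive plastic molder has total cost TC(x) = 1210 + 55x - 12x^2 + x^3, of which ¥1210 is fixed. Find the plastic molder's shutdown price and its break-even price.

AVC = 55 - 12x + x^2; minimized at x = 6, giving min AVC = ¥19. That is the shutdown price.
ATC = 1210/x + 55 - 12x + x^2. Setting dATC/dx = −1210/x^2 − 12 + 2x = 0 gives x = 11 (since 2·11^3 − 12·11^2 = 1210).
min ATC = 1210/11 + 55 − 12·11 + 11^2 = ¥154. That is the break-even price.
For ¥19 ≤ P < ¥154 the firm produces at a loss; below ¥19 it shuts down.

Shutdown price = ¥19; break-even price = ¥154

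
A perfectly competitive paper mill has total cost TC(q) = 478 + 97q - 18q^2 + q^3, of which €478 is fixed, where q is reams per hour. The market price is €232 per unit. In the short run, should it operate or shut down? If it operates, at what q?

From TC, MC = TC'(q) = 97 - 36q + 3q^2 and AVC = VC/q = 97 - 18q + q^2.
AVC is minimized where dAVC/dq = -18 + 2q = 0, at q = 9; min AVC = 97 - 18·9 + 9^2 = €16.
Since P = €232 ≥ min AVC = €16, price covers variable cost and the firm should produce.
Set P = MC: 232 = 97 - 36q + 3q^2 → -135 - 36q + 3q^2 = 0. The roots are q = -3 and q = 15; the profit-maximizing output is on the rising part of MC, so q* = 15.
Check: AVC at q = 15 is €52 ≤ P, so revenue covers variable cost.
Profit = P·q − TC = 232·15 − 1258 = €2222.

Produce at q = 15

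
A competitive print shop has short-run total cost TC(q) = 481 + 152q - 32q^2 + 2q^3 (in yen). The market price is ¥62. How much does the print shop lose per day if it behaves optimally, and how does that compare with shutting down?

AVC = 152 - 32q + 2q^2; min AVC = ¥24 at q = 8. Since P = ¥62 ≥ min AVC, the firm produces.
MC = 152 - 64q + 6q^2. Setting P = MC and taking the root on the rising branch gives q* = 9.
TR = 62·9 = 558. TC = 481 + 234 = 715. Profit = 558 − 715 = -¥157.
Shutting down would mean losing the fixed cost of ¥481, so operating at a loss of ¥157 is better by ¥324.

Profit = -¥157 at q = 9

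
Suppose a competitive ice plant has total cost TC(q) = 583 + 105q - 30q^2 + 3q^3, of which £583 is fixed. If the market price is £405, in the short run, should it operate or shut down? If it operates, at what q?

Produce at q = 10

Variable cost is VC = 105q - 30q^2 + 3q^3, so AVC = VC/q = 105 - 30q + 3q^2 and MC = dTC/dq = 105 - 60q + 9q^2.
AVC hits its minimum where MC = AVC, at q = 5, giving min AVC = 105 - 30·5 + 3·5^2 = £30.
Because £405 ≥ £30, revenue can cover variable cost; the firm operates.
Set P = MC: 405 = 105 - 60q + 9q^2 → -300 - 60q + 9q^2 = 0. The roots are q = -10/3 and q = 10; the profit-maximizing output is on the rising part of MC, so q* = 10.
Check: AVC at q = 10 is £105 ≤ P, so revenue covers variable cost.
Profit = P·q − TC = 405·10 − 1633 = £2417.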